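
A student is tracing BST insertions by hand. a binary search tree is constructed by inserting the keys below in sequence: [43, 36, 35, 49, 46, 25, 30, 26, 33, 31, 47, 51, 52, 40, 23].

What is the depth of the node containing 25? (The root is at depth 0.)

3

Insert 43: tree is empty, so 43 becomes the root.
Insert 36: 36 < 43 → go left. Place as left child of 43.
Insert 35: 35 < 43 → go left; 35 < 36 → go left. Place as left child of 36.
Insert 49: 49 > 43 → go right. Place as right child of 43.
Insert 46: 46 > 43 → go right; 46 < 49 → go left. Place as left child of 49.
Insert 25: 25 < 43 → go left; 25 < 36 → go left; 25 < 35 → go left. Place as left child of 35.
Insert 30: 30 < 43 → go left; 30 < 36 → go left; 30 < 35 → go left; 30 > 25 → go right. Place as right child of 25.
Insert 26: 26 < 43 → go left; 26 < 36 → go left; 26 < 35 → go left; 26 > 25 → go right; 26 < 30 → go left. Place as left child of 30.
Insert 33: 33 < 43 → go left; 33 < 36 → go left; 33 < 35 → go left; 33 > 25 → go right; 33 > 30 → go right. Place as right child of 30.
Insert 31: 31 < 43 → go left; 31 < 36 → go left; 31 < 35 → go left; 31 > 25 → go right; 31 > 30 → go right; 31 < 33 → go left. Place as left child of 33.
Insert 47: 47 > 43 → go right; 47 < 49 → go left; 47 > 46 → go right. Place as right child of 46.
Insert 51: 51 > 43 → go right; 51 > 49 → go right. Place as right child of 49.
Insert 52: 52 > 43 → go right; 52 > 49 → go right; 52 > 51 → go right. Place as right child of 51.
Insert 40: 40 < 43 → go left; 40 > 36 → go right. Place as right child of 36.
Insert 23: 23 < 43 → go left; 23 < 36 → go left; 23 < 35 → go left; 23 < 25 → go left. Place as left child of 25.

Path to 25: 43 → 36 → 35 → 25, which is 3 edges.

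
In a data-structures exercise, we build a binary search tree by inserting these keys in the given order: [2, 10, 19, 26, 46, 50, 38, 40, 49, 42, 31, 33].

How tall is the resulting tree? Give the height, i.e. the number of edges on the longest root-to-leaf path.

7

Insert 2: tree is empty, so 2 becomes the root.
Insert 10: 10 > 2 → go right. Place as right child of 2.
Insert 19: 19 > 2 → go right; 19 > 10 → go right. Place as right child of 10.
Insert 26: 26 > 2 → go right; 26 > 10 → go right; 26 > 19 → go right. Place as right child of 19.
Insert 46: 46 > 2 → go right; 46 > 10 → go right; 46 > 19 → go right; 46 > 26 → go right. Place as right child of 26.
Insert 50: 50 > 2 → go right; 50 > 10 → go right; 50 > 19 → go right; 50 > 26 → go right; 50 > 46 → go right. Place as right child of 46.
Insert 38: 38 > 2 → go right; 38 > 10 → go right; 38 > 19 → go right; 38 > 26 → go right; 38 < 46 → go left. Place as left child of 46.
Insert 40: 40 > 2 → go right; 40 > 10 → go right; 40 > 19 → go right; 40 > 26 → go right; 40 < 46 → go left; 40 > 38 → go right. Place as right child of 38.
Insert 49: 49 > 2 → go right; 49 > 10 → go right; 49 > 19 → go right; 49 > 26 → go right; 49 > 46 → go right; 49 < 50 → go left. Place as left child of 50.
Insert 42: 42 > 2 → go right; 42 > 10 → go right; 42 > 19 → go right; 42 > 26 → go right; 42 < 46 → go left; 42 > 38 → go right; 42 > 40 → go right. Place as right child of 40.
Insert 31: 31 > 2 → go right; 31 > 10 → go right; 31 > 19 → go right; 31 > 26 → go right; 31 < 46 → go left; 31 < 38 → go left. Place as left child of 38.
Insert 33: 33 > 2 → go right; 33 > 10 → go right; 33 > 19 → go right; 33 > 26 → go right; 33 < 46 → go left; 33 < 38 → go left; 33 > 31 → go right. Place as right child of 31.

The deepest node is 42 at depth 7.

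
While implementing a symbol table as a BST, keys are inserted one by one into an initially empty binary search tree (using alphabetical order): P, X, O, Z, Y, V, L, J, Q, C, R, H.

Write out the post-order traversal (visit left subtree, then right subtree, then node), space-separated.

Insert P: tree is empty, so P becomes the root.
Insert X: X > P → go right. Place as right child of P.
Insert O: O < P → go left. Place as left child of P.
Insert Z: Z > P → go right; Z > X → go right. Place as right child of X.
Insert Y: Y > P → go right; Y > X → go right; Y < Z → go left. Place as left child of Z.
Insert V: V > P → go right; V < X → go left. Place as left child of X.
Insert L: L < P → go left; L < O → go left. Place as left child of O.
Insert J: J < P → go left; J < O → go left; J < L → go left. Place as left child of L.
Insert Q: Q > P → go right; Q < X → go left; Q < V → go left. Place as left child of V.
Insert C: C < P → go left; C < O → go left; C < L → go left; C < J → go left. Place as left child of J.
Insert R: R > P → go right; R < X → go left; R < V → go left; R > Q → go right. Place as right child of Q.
Insert H: H < P → go left; H < O → go left; H < L → go left; H < J → go left; H > C → go right. Place as right child of C.

H C J L O R Q V Y Z X P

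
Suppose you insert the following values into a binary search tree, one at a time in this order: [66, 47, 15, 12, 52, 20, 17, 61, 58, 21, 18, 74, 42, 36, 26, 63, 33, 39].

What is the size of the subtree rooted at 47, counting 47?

16

Resulting structure (node: left, right):
  66: L=47, R=74
  47: L=15, R=52
  15: L=12, R=20
  12: L=–, R=–
  52: L=–, R=61
  20: L=17, R=21
  17: L=–, R=18
  61: L=58, R=63
  58: L=–, R=–
  21: L=–, R=42
  18: L=–, R=–
  74: L=–, R=–
  42: L=36, R=–
  36: L=26, R=39
  26: L=–, R=33
  63: L=–, R=–
  33: L=–, R=–
  39: L=–, R=–

Subtree rooted at 47 contains: 47, 15, 12, 20, 17, 18, 21, 42, 36, 26, 33, 39, 52, 61, 58, 63 — 16 nodes.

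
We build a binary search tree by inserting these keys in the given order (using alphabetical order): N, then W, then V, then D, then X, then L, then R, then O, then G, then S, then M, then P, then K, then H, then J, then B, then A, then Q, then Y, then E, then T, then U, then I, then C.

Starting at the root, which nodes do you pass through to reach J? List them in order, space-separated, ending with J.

Insert N: tree is empty, so N becomes the root.
Insert W: W > N → go right. Place as right child of N.
Insert V: V > N → go right; V < W → go left. Place as left child of W.
Insert D: D < N → go left. Place as left child of N.
Insert X: X > N → go right; X > W → go right. Place as right child of W.
Insert L: L < N → go left; L > D → go right. Place as right child of D.
Insert R: R > N → go right; R < W → go left; R < V → go left. Place as left child of V.
Insert O: O > N → go right; O < W → go left; O < V → go left; O < R → go left. Place as left child of R.
Insert G: G < N → go left; G > D → go right; G < L → go left. Place as left child of L.
Insert S: S > N → go right; S < W → go left; S < V → go left; S > R → go right. Place as right child of R.
Insert M: M < N → go left; M > D → go right; M > L → go right. Place as right child of L.
Insert P: P > N → go right; P < W → go left; P < V → go left; P < R → go left; P > O → go right. Place as right child of O.
Insert K: K < N → go left; K > D → go right; K < L → go left; K > G → go right. Place as right child of G.
Insert H: H < N → go left; H > D → go right; H < L → go left; H > G → go right; H < K → go left. Place as left child of K.
Insert J: J < N → go left; J > D → go right; J < L → go left; J > G → go right; J < K → go left; J > H → go right. Place as right child of H.
Insert B: B < N → go left; B < D → go left. Place as left child of D.
Insert A: A < N → go left; A < D → go left; A < B → go left. Place as left child of B.
Insert Q: Q > N → go right; Q < W → go left; Q < V → go left; Q < R → go left; Q > O → go right; Q > P → go right. Place as right child of P.
Insert Y: Y > N → go right; Y > W → go right; Y > X → go right. Place as right child of X.
Insert E: E < N → go left; E > D → go right; E < L → go left; E < G → go left. Place as left child of G.
Insert T: T > N → go right; T < W → go left; T < V → go left; T > R → go right; T > S → go right. Place as right child of S.
Insert U: U > N → go right; U < W → go left; U < V → go left; U > R → go right; U > S → go right; U > T → go right. Place as right child of T.
Insert I: I < N → go left; I > D → go right; I < L → go left; I > G → go right; I < K → go left; I > H → go right; I < J → go left. Place as left child of J.
Insert C: C < N → go left; C < D → go left; C > B → go right. Place as right child of B.

N D L G K H J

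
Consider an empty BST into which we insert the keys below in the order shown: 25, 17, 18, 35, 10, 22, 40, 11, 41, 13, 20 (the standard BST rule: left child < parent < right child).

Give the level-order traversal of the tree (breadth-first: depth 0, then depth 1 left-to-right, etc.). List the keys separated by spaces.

25 17 35 10 18 40 11 22 41 13 20

Insert 25: tree is empty, so 25 becomes the root.
Insert 17: 17 < 25 → go left. Place as left child of 25.
Insert 18: 18 < 25 → go left; 18 > 17 → go right. Place as right child of 17.
Insert 35: 35 > 25 → go right. Place as right child of 25.
Insert 10: 10 < 25 → go left; 10 < 17 → go left. Place as left child of 17.
Insert 22: 22 < 25 → go left; 22 > 17 → go right; 22 > 18 → go right. Place as right child of 18.
Insert 40: 40 > 25 → go right; 40 > 35 → go right. Place as right child of 35.
Insert 11: 11 < 25 → go left; 11 < 17 → go left; 11 > 10 → go right. Place as right child of 10.
Insert 41: 41 > 25 → go right; 41 > 35 → go right; 41 > 40 → go right. Place as right child of 40.
Insert 13: 13 < 25 → go left; 13 < 17 → go left; 13 > 10 → go right; 13 > 11 → go right. Place as right child of 11.
Insert 20: 20 < 25 → go left; 20 > 17 → go right; 20 > 18 → go right; 20 < 22 → go left. Place as left child of 22.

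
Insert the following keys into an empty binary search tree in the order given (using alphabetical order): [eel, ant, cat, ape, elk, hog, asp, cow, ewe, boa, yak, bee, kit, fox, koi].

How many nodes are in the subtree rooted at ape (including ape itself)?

4

Insert eel: tree is empty, so eel becomes the root.
Insert ant: ant < eel → go left. Place as left child of eel.
Insert cat: cat < eel → go left; cat > ant → go right. Place as right child of ant.
Insert ape: ape < eel → go left; ape > ant → go right; ape < cat → go left. Place as left child of cat.
Insert elk: elk > eel → go right. Place as right child of eel.
Insert hog: hog > eel → go right; hog > elk → go right. Place as right child of elk.
Insert asp: asp < eel → go left; asp > ant → go right; asp < cat → go left; asp > ape → go right. Place as right child of ape.
Insert cow: cow < eel → go left; cow > ant → go right; cow > cat → go right. Place as right child of cat.
Insert ewe: ewe > eel → go right; ewe > elk → go right; ewe < hog → go left. Place as left child of hog.
Insert boa: boa < eel → go left; boa > ant → go right; boa < cat → go left; boa > ape → go right; boa > asp → go right. Place as right child of asp.
Insert yak: yak > eel → go right; yak > elk → go right; yak > hog → go right. Place as right child of hog.
Insert bee: bee < eel → go left; bee > ant → go right; bee < cat → go left; bee > ape → go right; bee > asp → go right; bee < boa → go left. Place as left child of boa.
Insert kit: kit > eel → go right; kit > elk → go right; kit > hog → go right; kit < yak → go left. Place as left child of yak.
Insert fox: fox > eel → go right; fox > elk → go right; fox < hog → go left; fox > ewe → go right. Place as right child of ewe.
Insert koi: koi > eel → go right; koi > elk → go right; koi > hog → go right; koi < yak → go left; koi > kit → go right. Place as right child of kit.

Subtree rooted at ape contains: ape, asp, boa, bee — 4 nodes.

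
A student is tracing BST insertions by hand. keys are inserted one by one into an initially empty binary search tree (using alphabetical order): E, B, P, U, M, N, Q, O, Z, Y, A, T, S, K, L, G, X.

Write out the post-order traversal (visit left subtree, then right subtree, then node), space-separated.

A B G L K O N M S T Q X Y Z U P E

Insert E: tree is empty, so E becomes the root.
Insert B: B < E → go left. Place as left child of E.
Insert P: P > E → go right. Place as right child of E.
Insert U: U > E → go right; U > P → go right. Place as right child of P.
Insert M: M > E → go right; M < P → go left. Place as left child of P.
Insert N: N > E → go right; N < P → go left; N > M → go right. Place as right child of M.
Insert Q: Q > E → go right; Q > P → go right; Q < U → go left. Place as left child of U.
Insert O: O > E → go right; O < P → go left; O > M → go right; O > N → go right. Place as right child of N.
Insert Z: Z > E → go right; Z > P → go right; Z > U → go right. Place as right child of U.
Insert Y: Y > E → go right; Y > P → go right; Y > U → go right; Y < Z → go left. Place as left child of Z.
Insert A: A < E → go left; A < B → go left. Place as left child of B.
Insert T: T > E → go right; T > P → go right; T < U → go left; T > Q → go right. Place as right child of Q.
Insert S: S > E → go right; S > P → go right; S < U → go left; S > Q → go right; S < T → go left. Place as left child of T.
Insert K: K > E → go right; K < P → go left; K < M → go left. Place as left child of M.
Insert L: L > E → go right; L < P → go left; L < M → go left; L > K → go right. Place as right child of K.
Insert G: G > E → go right; G < P → go left; G < M → go left; G < K → go left. Place as left child of K.
Insert X: X > E → go right; X > P → go right; X > U → go right; X < Z → go left; X < Y → go left. Place as left child of Y.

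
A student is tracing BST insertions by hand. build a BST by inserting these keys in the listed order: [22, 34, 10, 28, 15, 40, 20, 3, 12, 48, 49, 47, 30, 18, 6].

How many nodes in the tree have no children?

Resulting structure (node: left, right):
  22: L=10, R=34
  34: L=28, R=40
  10: L=3, R=15
  28: L=–, R=30
  15: L=12, R=20
  40: L=–, R=48
  20: L=18, R=–
  3: L=–, R=6
  12: L=–, R=–
  48: L=47, R=49
  49: L=–, R=–
  47: L=–, R=–
  30: L=–, R=–
  18: L=–, R=–
  6: L=–, R=–

Leaves: 6, 12, 18, 30, 47, 49 — 6 in total.

6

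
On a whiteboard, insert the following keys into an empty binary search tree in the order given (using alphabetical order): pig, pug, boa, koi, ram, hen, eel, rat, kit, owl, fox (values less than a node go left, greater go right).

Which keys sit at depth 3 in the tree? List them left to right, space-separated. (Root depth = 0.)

pig: root
pug: right child of pig (depth 1)
boa: left child of pig (depth 1)
koi: right child of boa (depth 2)
ram: right child of pug (depth 2)
hen: left child of koi (depth 3)
eel: left child of hen (depth 4)
rat: right child of ram (depth 3)
kit: right child of hen (depth 4)
owl: right child of koi (depth 3)
fox: right child of eel (depth 5)

hen owl rat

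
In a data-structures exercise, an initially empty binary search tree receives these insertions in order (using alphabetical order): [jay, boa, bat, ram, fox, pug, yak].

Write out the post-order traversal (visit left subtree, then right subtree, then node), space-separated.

bat fox boa pug yak ram jay

jay: root
boa: left child of jay (depth 1)
bat: left child of boa (depth 2)
ram: right child of jay (depth 1)
fox: right child of boa (depth 2)
pug: left child of ram (depth 2)
yak: right child of ram (depth 2)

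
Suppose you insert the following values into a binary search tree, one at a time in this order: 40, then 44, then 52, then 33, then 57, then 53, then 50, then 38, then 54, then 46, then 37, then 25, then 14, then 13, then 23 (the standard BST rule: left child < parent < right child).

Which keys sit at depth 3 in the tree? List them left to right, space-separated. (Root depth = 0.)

Insert 40: tree is empty, so 40 becomes the root.
Insert 44: 44 > 40 → go right. Place as right child of 40.
Insert 52: 52 > 40 → go right; 52 > 44 → go right. Place as right child of 44.
Insert 33: 33 < 40 → go left. Place as left child of 40.
Insert 57: 57 > 40 → go right; 57 > 44 → go right; 57 > 52 → go right. Place as right child of 52.
Insert 53: 53 > 40 → go right; 53 > 44 → go right; 53 > 52 → go right; 53 < 57 → go left. Place as left child of 57.
Insert 50: 50 > 40 → go right; 50 > 44 → go right; 50 < 52 → go left. Place as left child of 52.
Insert 38: 38 < 40 → go left; 38 > 33 → go right. Place as right child of 33.
Insert 54: 54 > 40 → go right; 54 > 44 → go right; 54 > 52 → go right; 54 < 57 → go left; 54 > 53 → go right. Place as right child of 53.
Insert 46: 46 > 40 → go right; 46 > 44 → go right; 46 < 52 → go left; 46 < 50 → go left. Place as left child of 50.
Insert 37: 37 < 40 → go left; 37 > 33 → go right; 37 < 38 → go left. Place as left child of 38.
Insert 25: 25 < 40 → go left; 25 < 33 → go left. Place as left child of 33.
Insert 14: 14 < 40 → go left; 14 < 33 → go left; 14 < 25 → go left. Place as left child of 25.
Insert 13: 13 < 40 → go left; 13 < 33 → go left; 13 < 25 → go left; 13 < 14 → go left. Place as left child of 14.
Insert 23: 23 < 40 → go left; 23 < 33 → go left; 23 < 25 → go left; 23 > 14 → go right. Place as right child of 14.

14 37 50 57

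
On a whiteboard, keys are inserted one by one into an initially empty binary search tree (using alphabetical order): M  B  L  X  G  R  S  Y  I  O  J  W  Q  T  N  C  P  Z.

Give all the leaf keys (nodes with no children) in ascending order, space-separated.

C J N P T Z

M: root
B: left child of M (depth 1)
L: right child of B (depth 2)
X: right child of M (depth 1)
G: left child of L (depth 3)
R: left child of X (depth 2)
S: right child of R (depth 3)
Y: right child of X (depth 2)
I: right child of G (depth 4)
O: left child of R (depth 3)
J: right child of I (depth 5)
W: right child of S (depth 4)
Q: right child of O (depth 4)
T: left child of W (depth 5)
N: left child of O (depth 4)
C: left child of G (depth 4)
P: left child of Q (depth 5)
Z: right child of Y (depth 3)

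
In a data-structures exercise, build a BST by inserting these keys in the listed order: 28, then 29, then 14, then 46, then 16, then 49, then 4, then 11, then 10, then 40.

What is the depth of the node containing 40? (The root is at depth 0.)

Insert 28: tree is empty, so 28 becomes the root.
Insert 29: 29 > 28 → go right. Place as right child of 28.
Insert 14: 14 < 28 → go left. Place as left child of 28.
Insert 46: 46 > 28 → go right; 46 > 29 → go right. Place as right child of 29.
Insert 16: 16 < 28 → go left; 16 > 14 → go right. Place as right child of 14.
Insert 49: 49 > 28 → go right; 49 > 29 → go right; 49 > 46 → go right. Place as right child of 46.
Insert 4: 4 < 28 → go left; 4 < 14 → go left. Place as left child of 14.
Insert 11: 11 < 28 → go left; 11 < 14 → go left; 11 > 4 → go right. Place as right child of 4.
Insert 10: 10 < 28 → go left; 10 < 14 → go left; 10 > 4 → go right; 10 < 11 → go left. Place as left child of 11.
Insert 40: 40 > 28 → go right; 40 > 29 → go right; 40 < 46 → go left. Place as left child of 46.

Path to 40: 28 → 29 → 46 → 40, which is 3 edges.

3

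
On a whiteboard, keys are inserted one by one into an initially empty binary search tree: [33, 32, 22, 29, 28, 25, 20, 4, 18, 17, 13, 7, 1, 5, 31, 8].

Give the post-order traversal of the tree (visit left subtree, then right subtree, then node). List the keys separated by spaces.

33: root
32: left child of 33 (depth 1)
22: left child of 32 (depth 2)
29: right child of 22 (depth 3)
28: left child of 29 (depth 4)
25: left child of 28 (depth 5)
20: left child of 22 (depth 3)
4: left child of 20 (depth 4)
18: right child of 4 (depth 5)
17: left child of 18 (depth 6)
13: left child of 17 (depth 7)
7: left child of 13 (depth 8)
1: left child of 4 (depth 5)
5: left child of 7 (depth 9)
31: right child of 29 (depth 4)
8: right child of 7 (depth 9)

1 5 8 7 13 17 18 4 20 25 28 31 29 22 32 33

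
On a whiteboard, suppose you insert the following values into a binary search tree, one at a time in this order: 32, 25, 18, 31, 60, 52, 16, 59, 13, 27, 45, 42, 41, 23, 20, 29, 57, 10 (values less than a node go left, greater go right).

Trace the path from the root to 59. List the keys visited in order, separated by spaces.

Resulting structure (node: left, right):
  32: L=25, R=60
  25: L=18, R=31
  18: L=16, R=23
  31: L=27, R=–
  60: L=52, R=–
  52: L=45, R=59
  16: L=13, R=–
  59: L=57, R=–
  13: L=10, R=–
  27: L=–, R=29
  45: L=42, R=–
  42: L=41, R=–
  41: L=–, R=–
  23: L=20, R=–
  20: L=–, R=–
  29: L=–, R=–
  57: L=–, R=–
  10: L=–, R=–

32 60 52 59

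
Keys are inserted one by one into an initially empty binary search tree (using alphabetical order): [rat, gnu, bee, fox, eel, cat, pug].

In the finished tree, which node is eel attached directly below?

rat: root
gnu: left child of rat (depth 1)
bee: left child of gnu (depth 2)
fox: right child of bee (depth 3)
eel: left child of fox (depth 4)
cat: left child of eel (depth 5)
pug: right child of gnu (depth 2)

fox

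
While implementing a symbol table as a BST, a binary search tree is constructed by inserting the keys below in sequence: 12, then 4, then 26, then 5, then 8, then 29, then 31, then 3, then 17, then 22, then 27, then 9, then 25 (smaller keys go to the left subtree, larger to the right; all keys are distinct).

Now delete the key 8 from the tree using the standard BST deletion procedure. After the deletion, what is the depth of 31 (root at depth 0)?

3

Insert 12: tree is empty, so 12 becomes the root.
Insert 4: 4 < 12 → go left. Place as left child of 12.
Insert 26: 26 > 12 → go right. Place as right child of 12.
Insert 5: 5 < 12 → go left; 5 > 4 → go right. Place as right child of 4.
Insert 8: 8 < 12 → go left; 8 > 4 → go right; 8 > 5 → go right. Place as right child of 5.
Insert 29: 29 > 12 → go right; 29 > 26 → go right. Place as right child of 26.
Insert 31: 31 > 12 → go right; 31 > 26 → go right; 31 > 29 → go right. Place as right child of 29.
Insert 3: 3 < 12 → go left; 3 < 4 → go left. Place as left child of 4.
Insert 17: 17 > 12 → go right; 17 < 26 → go left. Place as left child of 26.
Insert 22: 22 > 12 → go right; 22 < 26 → go left; 22 > 17 → go right. Place as right child of 17.
Insert 27: 27 > 12 → go right; 27 > 26 → go right; 27 < 29 → go left. Place as left child of 29.
Insert 9: 9 < 12 → go left; 9 > 4 → go right; 9 > 5 → go right; 9 > 8 → go right. Place as right child of 8.
Insert 25: 25 > 12 → go right; 25 < 26 → go left; 25 > 17 → go right; 25 > 22 → go right. Place as right child of 22.

Delete 8 (at most one child — splice it out).
After deletion, path to 31: 12 → 26 → 29 → 31.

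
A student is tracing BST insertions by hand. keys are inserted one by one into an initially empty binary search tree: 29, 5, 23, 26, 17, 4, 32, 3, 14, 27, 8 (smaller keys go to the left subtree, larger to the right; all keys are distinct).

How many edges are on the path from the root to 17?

3

Insert 29: tree is empty, so 29 becomes the root.
Insert 5: 5 < 29 → go left. Place as left child of 29.
Insert 23: 23 < 29 → go left; 23 > 5 → go right. Place as right child of 5.
Insert 26: 26 < 29 → go left; 26 > 5 → go right; 26 > 23 → go right. Place as right child of 23.
Insert 17: 17 < 29 → go left; 17 > 5 → go right; 17 < 23 → go left. Place as left child of 23.
Insert 4: 4 < 29 → go left; 4 < 5 → go left. Place as left child of 5.
Insert 32: 32 > 29 → go right. Place as right child of 29.
Insert 3: 3 < 29 → go left; 3 < 5 → go left; 3 < 4 → go left. Place as left child of 4.
Insert 14: 14 < 29 → go left; 14 > 5 → go right; 14 < 23 → go left; 14 < 17 → go left. Place as left child of 17.
Insert 27: 27 < 29 → go left; 27 > 5 → go right; 27 > 23 → go right; 27 > 26 → go right. Place as right child of 26.
Insert 8: 8 < 29 → go left; 8 > 5 → go right; 8 < 23 → go left; 8 < 17 → go left; 8 < 14 → go left. Place as left child of 14.

Path to 17: 29 → 5 → 23 → 17, which is 3 edges.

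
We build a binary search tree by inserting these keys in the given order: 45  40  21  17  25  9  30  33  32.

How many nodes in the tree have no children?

2

45: root
40: left child of 45 (depth 1)
21: left child of 40 (depth 2)
17: left child of 21 (depth 3)
25: right child of 21 (depth 3)
9: left child of 17 (depth 4)
30: right child of 25 (depth 4)
33: right child of 30 (depth 5)
32: left child of 33 (depth 6)

Leaves: 9, 32 — 2 in total.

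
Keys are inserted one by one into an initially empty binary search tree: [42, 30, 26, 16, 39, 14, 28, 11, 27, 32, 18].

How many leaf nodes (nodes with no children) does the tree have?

4

Insert 42: tree is empty, so 42 becomes the root.
Insert 30: 30 < 42 → go left. Place as left child of 42.
Insert 26: 26 < 42 → go left; 26 < 30 → go left. Place as left child of 30.
Insert 16: 16 < 42 → go left; 16 < 30 → go left; 16 < 26 → go left. Place as left child of 26.
Insert 39: 39 < 42 → go left; 39 > 30 → go right. Place as right child of 30.
Insert 14: 14 < 42 → go left; 14 < 30 → go left; 14 < 26 → go left; 14 < 16 → go left. Place as left child of 16.
Insert 28: 28 < 42 → go left; 28 < 30 → go left; 28 > 26 → go right. Place as right child of 26.
Insert 11: 11 < 42 → go left; 11 < 30 → go left; 11 < 26 → go left; 11 < 16 → go left; 11 < 14 → go left. Place as left child of 14.
Insert 27: 27 < 42 → go left; 27 < 30 → go left; 27 > 26 → go right; 27 < 28 → go left. Place as left child of 28.
Insert 32: 32 < 42 → go left; 32 > 30 → go right; 32 < 39 → go left. Place as left child of 39.
Insert 18: 18 < 42 → go left; 18 < 30 → go left; 18 < 26 → go left; 18 > 16 → go right. Place as right child of 16.

Leaves: 11, 18, 27, 32 — 4 in total.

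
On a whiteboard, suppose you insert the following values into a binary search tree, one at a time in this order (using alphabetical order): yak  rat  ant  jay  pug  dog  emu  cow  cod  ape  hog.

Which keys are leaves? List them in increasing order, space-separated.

Insert yak: tree is empty, so yak becomes the root.
Insert rat: rat < yak → go left. Place as left child of yak.
Insert ant: ant < yak → go left; ant < rat → go left. Place as left child of rat.
Insert jay: jay < yak → go left; jay < rat → go left; jay > ant → go right. Place as right child of ant.
Insert pug: pug < yak → go left; pug < rat → go left; pug > ant → go right; pug > jay → go right. Place as right child of jay.
Insert dog: dog < yak → go left; dog < rat → go left; dog > ant → go right; dog < jay → go left. Place as left child of jay.
Insert emu: emu < yak → go left; emu < rat → go left; emu > ant → go right; emu < jay → go left; emu > dog → go right. Place as right child of dog.
Insert cow: cow < yak → go left; cow < rat → go left; cow > ant → go right; cow < jay → go left; cow < dog → go left. Place as left child of dog.
Insert cod: cod < yak → go left; cod < rat → go left; cod > ant → go right; cod < jay → go left; cod < dog → go left; cod < cow → go left. Place as left child of cow.
Insert ape: ape < yak → go left; ape < rat → go left; ape > ant → go right; ape < jay → go left; ape < dog → go left; ape < cow → go left; ape < cod → go left. Place as left child of cod.
Insert hog: hog < yak → go left; hog < rat → go left; hog > ant → go right; hog < jay → go left; hog > dog → go right; hog > emu → go right. Place as right child of emu.

ape hog pug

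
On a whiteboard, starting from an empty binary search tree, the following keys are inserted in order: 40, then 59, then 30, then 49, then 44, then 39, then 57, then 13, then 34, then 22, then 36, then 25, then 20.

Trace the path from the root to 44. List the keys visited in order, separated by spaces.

40 59 49 44

Insert 40: tree is empty, so 40 becomes the root.
Insert 59: 59 > 40 → go right. Place as right child of 40.
Insert 30: 30 < 40 → go left. Place as left child of 40.
Insert 49: 49 > 40 → go right; 49 < 59 → go left. Place as left child of 59.
Insert 44: 44 > 40 → go right; 44 < 59 → go left; 44 < 49 → go left. Place as left child of 49.
Insert 39: 39 < 40 → go left; 39 > 30 → go right. Place as right child of 30.
Insert 57: 57 > 40 → go right; 57 < 59 → go left; 57 > 49 → go right. Place as right child of 49.
Insert 13: 13 < 40 → go left; 13 < 30 → go left. Place as left child of 30.
Insert 34: 34 < 40 → go left; 34 > 30 → go right; 34 < 39 → go left. Place as left child of 39.
Insert 22: 22 < 40 → go left; 22 < 30 → go left; 22 > 13 → go right. Place as right child of 13.
Insert 36: 36 < 40 → go left; 36 > 30 → go right; 36 < 39 → go left; 36 > 34 → go right. Place as right child of 34.
Insert 25: 25 < 40 → go left; 25 < 30 → go left; 25 > 13 → go right; 25 > 22 → go right. Place as right child of 22.
Insert 20: 20 < 40 → go left; 20 < 30 → go left; 20 > 13 → go right; 20 < 22 → go left. Place as left child of 22.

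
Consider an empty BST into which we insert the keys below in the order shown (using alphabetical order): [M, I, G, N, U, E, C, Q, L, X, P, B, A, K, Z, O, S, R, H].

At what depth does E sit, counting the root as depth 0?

3

Insert M: tree is empty, so M becomes the root.
Insert I: I < M → go left. Place as left child of M.
Insert G: G < M → go left; G < I → go left. Place as left child of I.
Insert N: N > M → go right. Place as right child of M.
Insert U: U > M → go right; U > N → go right. Place as right child of N.
Insert E: E < M → go left; E < I → go left; E < G → go left. Place as left child of G.
Insert C: C < M → go left; C < I → go left; C < G → go left; C < E → go left. Place as left child of E.
Insert Q: Q > M → go right; Q > N → go right; Q < U → go left. Place as left child of U.
Insert L: L < M → go left; L > I → go right. Place as right child of I.
Insert X: X > M → go right; X > N → go right; X > U → go right. Place as right child of U.
Insert P: P > M → go right; P > N → go right; P < U → go left; P < Q → go left. Place as left child of Q.
Insert B: B < M → go left; B < I → go left; B < G → go left; B < E → go left; B < C → go left. Place as left child of C.
Insert A: A < M → go left; A < I → go left; A < G → go left; A < E → go left; A < C → go left; A < B → go left. Place as left child of B.
Insert K: K < M → go left; K > I → go right; K < L → go left. Place as left child of L.
Insert Z: Z > M → go right; Z > N → go right; Z > U → go right; Z > X → go right. Place as right child of X.
Insert O: O > M → go right; O > N → go right; O < U → go left; O < Q → go left; O < P → go left. Place as left child of P.
Insert S: S > M → go right; S > N → go right; S < U → go left; S > Q → go right. Place as right child of Q.
Insert R: R > M → go right; R > N → go right; R < U → go left; R > Q → go right; R < S → go left. Place as left child of S.
Insert H: H < M → go left; H < I → go left; H > G → go right. Place as right child of G.

Path to E: M → I → G → E, which is 3 edges.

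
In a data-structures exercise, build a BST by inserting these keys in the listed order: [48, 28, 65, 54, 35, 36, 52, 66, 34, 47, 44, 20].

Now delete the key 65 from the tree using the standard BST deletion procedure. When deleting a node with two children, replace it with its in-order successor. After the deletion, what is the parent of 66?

48

Insert 48: tree is empty, so 48 becomes the root.
Insert 28: 28 < 48 → go left. Place as left child of 48.
Insert 65: 65 > 48 → go right. Place as right child of 48.
Insert 54: 54 > 48 → go right; 54 < 65 → go left. Place as left child of 65.
Insert 35: 35 < 48 → go left; 35 > 28 → go right. Place as right child of 28.
Insert 36: 36 < 48 → go left; 36 > 28 → go right; 36 > 35 → go right. Place as right child of 35.
Insert 52: 52 > 48 → go right; 52 < 65 → go left; 52 < 54 → go left. Place as left child of 54.
Insert 66: 66 > 48 → go right; 66 > 65 → go right. Place as right child of 65.
Insert 34: 34 < 48 → go left; 34 > 28 → go right; 34 < 35 → go left. Place as left child of 35.
Insert 47: 47 < 48 → go left; 47 > 28 → go right; 47 > 35 → go right; 47 > 36 → go right. Place as right child of 36.
Insert 44: 44 < 48 → go left; 44 > 28 → go right; 44 > 35 → go right; 44 > 36 → go right; 44 < 47 → go left. Place as left child of 47.
Insert 20: 20 < 48 → go left; 20 < 28 → go left. Place as left child of 28.

Delete 65 (two children — replace with in-order successor).
After deletion, 66's parent is 48.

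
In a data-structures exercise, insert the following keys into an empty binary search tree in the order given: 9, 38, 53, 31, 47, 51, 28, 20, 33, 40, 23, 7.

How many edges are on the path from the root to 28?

3

Resulting structure (node: left, right):
  9: L=7, R=38
  38: L=31, R=53
  53: L=47, R=–
  31: L=28, R=33
  47: L=40, R=51
  51: L=–, R=–
  28: L=20, R=–
  20: L=–, R=23
  33: L=–, R=–
  40: L=–, R=–
  23: L=–, R=–
  7: L=–, R=–

Path to 28: 9 → 38 → 31 → 28, which is 3 edges.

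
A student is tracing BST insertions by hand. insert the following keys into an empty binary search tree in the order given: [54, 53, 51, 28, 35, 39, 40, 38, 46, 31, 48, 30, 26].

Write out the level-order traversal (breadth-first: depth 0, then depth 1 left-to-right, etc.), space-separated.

Insert 54: tree is empty, so 54 becomes the root.
Insert 53: 53 < 54 → go left. Place as left child of 54.
Insert 51: 51 < 54 → go left; 51 < 53 → go left. Place as left child of 53.
Insert 28: 28 < 54 → go left; 28 < 53 → go left; 28 < 51 → go left. Place as left child of 51.
Insert 35: 35 < 54 → go left; 35 < 53 → go left; 35 < 51 → go left; 35 > 28 → go right. Place as right child of 28.
Insert 39: 39 < 54 → go left; 39 < 53 → go left; 39 < 51 → go left; 39 > 28 → go right; 39 > 35 → go right. Place as right child of 35.
Insert 40: 40 < 54 → go left; 40 < 53 → go left; 40 < 51 → go left; 40 > 28 → go right; 40 > 35 → go right; 40 > 39 → go right. Place as right child of 39.
Insert 38: 38 < 54 → go left; 38 < 53 → go left; 38 < 51 → go left; 38 > 28 → go right; 38 > 35 → go right; 38 < 39 → go left. Place as left child of 39.
Insert 46: 46 < 54 → go left; 46 < 53 → go left; 46 < 51 → go left; 46 > 28 → go right; 46 > 35 → go right; 46 > 39 → go right; 46 > 40 → go right. Place as right child of 40.
Insert 31: 31 < 54 → go left; 31 < 53 → go left; 31 < 51 → go left; 31 > 28 → go right; 31 < 35 → go left. Place as left child of 35.
Insert 48: 48 < 54 → go left; 48 < 53 → go left; 48 < 51 → go left; 48 > 28 → go right; 48 > 35 → go right; 48 > 39 → go right; 48 > 40 → go right; 48 > 46 → go right. Place as right child of 46.
Insert 30: 30 < 54 → go left; 30 < 53 → go left; 30 < 51 → go left; 30 > 28 → go right; 30 < 35 → go left; 30 < 31 → go left. Place as left child of 31.
Insert 26: 26 < 54 → go left; 26 < 53 → go left; 26 < 51 → go left; 26 < 28 → go left. Place as left child of 28.

54 53 51 28 26 35 31 39 30 38 40 46 48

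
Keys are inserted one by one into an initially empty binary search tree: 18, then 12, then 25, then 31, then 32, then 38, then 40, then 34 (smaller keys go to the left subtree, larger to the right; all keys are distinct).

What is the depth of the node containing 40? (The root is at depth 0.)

18: root
12: left child of 18 (depth 1)
25: right child of 18 (depth 1)
31: right child of 25 (depth 2)
32: right child of 31 (depth 3)
38: right child of 32 (depth 4)
40: right child of 38 (depth 5)
34: left child of 38 (depth 5)

Path to 40: 18 → 25 → 31 → 32 → 38 → 40, which is 5 edges.

5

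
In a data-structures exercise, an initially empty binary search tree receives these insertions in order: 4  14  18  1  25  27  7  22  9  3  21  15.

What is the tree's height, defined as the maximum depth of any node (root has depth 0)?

Resulting structure (node: left, right):
  4: L=1, R=14
  14: L=7, R=18
  18: L=15, R=25
  1: L=–, R=3
  25: L=22, R=27
  27: L=–, R=–
  7: L=–, R=9
  22: L=21, R=–
  9: L=–, R=–
  3: L=–, R=–
  21: L=–, R=–
  15: L=–, R=–

The deepest node is 21 at depth 5.

5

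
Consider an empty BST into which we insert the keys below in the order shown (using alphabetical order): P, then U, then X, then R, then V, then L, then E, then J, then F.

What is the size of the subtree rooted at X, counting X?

2

Resulting structure (node: left, right):
  P: L=L, R=U
  U: L=R, R=X
  X: L=V, R=–
  R: L=–, R=–
  V: L=–, R=–
  L: L=E, R=–
  E: L=–, R=J
  J: L=F, R=–
  F: L=–, R=–

Subtree rooted at X contains: X, V — 2 nodes.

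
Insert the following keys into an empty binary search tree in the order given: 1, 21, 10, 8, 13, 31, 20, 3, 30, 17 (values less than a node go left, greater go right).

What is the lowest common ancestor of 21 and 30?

21

Resulting structure (node: left, right):
  1: L=–, R=21
  21: L=10, R=31
  10: L=8, R=13
  8: L=3, R=–
  13: L=–, R=20
  31: L=30, R=–
  20: L=17, R=–
  3: L=–, R=–
  30: L=–, R=–
  17: L=–, R=–

Path to 21: 1 → 21
Path to 30: 1 → 21 → 31 → 30
21 lies on both paths and is an ancestor of the other node.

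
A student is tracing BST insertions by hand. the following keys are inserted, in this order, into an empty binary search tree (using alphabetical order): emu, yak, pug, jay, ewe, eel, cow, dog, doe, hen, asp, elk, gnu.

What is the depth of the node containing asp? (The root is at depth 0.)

emu: root
yak: right child of emu (depth 1)
pug: left child of yak (depth 2)
jay: left child of pug (depth 3)
ewe: left child of jay (depth 4)
eel: left child of emu (depth 1)
cow: left child of eel (depth 2)
dog: right child of cow (depth 3)
doe: left child of dog (depth 4)
hen: right child of ewe (depth 5)
asp: left child of cow (depth 3)
elk: right child of eel (depth 2)
gnu: left child of hen (depth 6)

Path to asp: emu → eel → cow → asp, which is 3 edges.

3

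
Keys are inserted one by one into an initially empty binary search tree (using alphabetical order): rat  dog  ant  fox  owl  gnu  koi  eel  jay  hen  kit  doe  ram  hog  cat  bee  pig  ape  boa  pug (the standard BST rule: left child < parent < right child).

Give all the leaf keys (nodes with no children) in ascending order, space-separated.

ape boa eel hog kit pug

rat: root
dog: left child of rat (depth 1)
ant: left child of dog (depth 2)
fox: right child of dog (depth 2)
owl: right child of fox (depth 3)
gnu: left child of owl (depth 4)
koi: right child of gnu (depth 5)
eel: left child of fox (depth 3)
jay: left child of koi (depth 6)
hen: left child of jay (depth 7)
kit: right child of jay (depth 7)
doe: right child of ant (depth 3)
ram: right child of owl (depth 4)
hog: right child of hen (depth 8)
cat: left child of doe (depth 4)
bee: left child of cat (depth 5)
pig: left child of ram (depth 5)
ape: left child of bee (depth 6)
boa: right child of bee (depth 6)
pug: right child of pig (depth 6)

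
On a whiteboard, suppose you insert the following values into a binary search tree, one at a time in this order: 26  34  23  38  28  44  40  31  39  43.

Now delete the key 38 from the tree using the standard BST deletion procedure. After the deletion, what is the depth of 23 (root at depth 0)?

Insert 26: tree is empty, so 26 becomes the root.
Insert 34: 34 > 26 → go right. Place as right child of 26.
Insert 23: 23 < 26 → go left. Place as left child of 26.
Insert 38: 38 > 26 → go right; 38 > 34 → go right. Place as right child of 34.
Insert 28: 28 > 26 → go right; 28 < 34 → go left. Place as left child of 34.
Insert 44: 44 > 26 → go right; 44 > 34 → go right; 44 > 38 → go right. Place as right child of 38.
Insert 40: 40 > 26 → go right; 40 > 34 → go right; 40 > 38 → go right; 40 < 44 → go left. Place as left child of 44.
Insert 31: 31 > 26 → go right; 31 < 34 → go left; 31 > 28 → go right. Place as right child of 28.
Insert 39: 39 > 26 → go right; 39 > 34 → go right; 39 > 38 → go right; 39 < 44 → go left; 39 < 40 → go left. Place as left child of 40.
Insert 43: 43 > 26 → go right; 43 > 34 → go right; 43 > 38 → go right; 43 < 44 → go left; 43 > 40 → go right. Place as right child of 40.

Delete 38 (at most one child — splice it out).
After deletion, path to 23: 26 → 23.

1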